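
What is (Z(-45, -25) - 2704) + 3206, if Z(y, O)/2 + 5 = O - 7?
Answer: 428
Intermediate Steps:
Z(y, O) = -24 + 2*O (Z(y, O) = -10 + 2*(O - 7) = -10 + 2*(-7 + O) = -10 + (-14 + 2*O) = -24 + 2*O)
(Z(-45, -25) - 2704) + 3206 = ((-24 + 2*(-25)) - 2704) + 3206 = ((-24 - 50) - 2704) + 3206 = (-74 - 2704) + 3206 = -2778 + 3206 = 428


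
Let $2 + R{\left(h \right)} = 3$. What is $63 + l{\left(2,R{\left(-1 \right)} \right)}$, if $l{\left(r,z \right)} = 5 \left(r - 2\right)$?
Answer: $63$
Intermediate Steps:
$R{\left(h \right)} = 1$ ($R{\left(h \right)} = -2 + 3 = 1$)
$l{\left(r,z \right)} = -10 + 5 r$ ($l{\left(r,z \right)} = 5 \left(-2 + r\right) = -10 + 5 r$)
$63 + l{\left(2,R{\left(-1 \right)} \right)} = 63 + \left(-10 + 5 \cdot 2\right) = 63 + \left(-10 + 10\right) = 63 + 0 = 63$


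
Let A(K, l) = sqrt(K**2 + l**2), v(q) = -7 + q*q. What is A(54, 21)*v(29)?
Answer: 2502*sqrt(373) ≈ 48322.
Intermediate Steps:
v(q) = -7 + q**2
A(54, 21)*v(29) = sqrt(54**2 + 21**2)*(-7 + 29**2) = sqrt(2916 + 441)*(-7 + 841) = sqrt(3357)*834 = (3*sqrt(373))*834 = 2502*sqrt(373)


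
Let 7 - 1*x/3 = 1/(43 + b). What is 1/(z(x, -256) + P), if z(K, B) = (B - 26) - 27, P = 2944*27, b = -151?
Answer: 1/79179 ≈ 1.2630e-5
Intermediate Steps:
x = 757/36 (x = 21 - 3/(43 - 151) = 21 - 3/(-108) = 21 - 3*(-1/108) = 21 + 1/36 = 757/36 ≈ 21.028)
P = 79488
z(K, B) = -53 + B (z(K, B) = (-26 + B) - 27 = -53 + B)
1/(z(x, -256) + P) = 1/((-53 - 256) + 79488) = 1/(-309 + 79488) = 1/79179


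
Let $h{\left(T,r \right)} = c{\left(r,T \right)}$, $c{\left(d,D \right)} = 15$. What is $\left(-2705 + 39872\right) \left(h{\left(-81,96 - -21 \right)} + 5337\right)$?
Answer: $198917784$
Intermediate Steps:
$h{\left(T,r \right)} = 15$
$\left(-2705 + 39872\right) \left(h{\left(-81,96 - -21 \right)} + 5337\right) = \left(-2705 + 39872\right) \left(15 + 5337\right) = 37167 \cdot 5352 = 198917784$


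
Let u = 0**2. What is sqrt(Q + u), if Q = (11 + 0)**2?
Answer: 11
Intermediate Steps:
u = 0
Q = 121 (Q = 11**2 = 121)
sqrt(Q + u) = sqrt(121 + 0) = sqrt(121) = 11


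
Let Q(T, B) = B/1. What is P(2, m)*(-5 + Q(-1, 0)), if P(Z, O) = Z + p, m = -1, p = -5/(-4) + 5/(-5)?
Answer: -45/4 ≈ -11.250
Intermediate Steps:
Q(T, B) = B (Q(T, B) = B*1 = B)
p = ¼ (p = -5*(-¼) + 5*(-⅕) = 5/4 - 1 = ¼ ≈ 0.25000)
P(Z, O) = ¼ + Z (P(Z, O) = Z + ¼ = ¼ + Z)
P(2, m)*(-5 + Q(-1, 0)) = (¼ + 2)*(-5 + 0) = (9/4)*(-5) = -45/4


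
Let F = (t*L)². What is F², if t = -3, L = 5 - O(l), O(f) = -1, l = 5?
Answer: 104976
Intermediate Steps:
L = 6 (L = 5 - 1*(-1) = 5 + 1 = 6)
F = 324 (F = (-3*6)² = (-18)² = 324)
F² = 324² = 104976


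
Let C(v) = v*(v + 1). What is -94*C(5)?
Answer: -2820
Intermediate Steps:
C(v) = v*(1 + v)
-94*C(5) = -470*(1 + 5) = -470*6 = -94*30 = -2820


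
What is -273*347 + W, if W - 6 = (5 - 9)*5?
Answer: -94745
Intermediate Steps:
W = -14 (W = 6 + (5 - 9)*5 = 6 - 4*5 = 6 - 20 = -14)
-273*347 + W = -273*347 - 14 = -94731 - 14 = -94745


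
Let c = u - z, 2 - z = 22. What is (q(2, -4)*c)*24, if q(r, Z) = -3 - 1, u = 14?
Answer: -3264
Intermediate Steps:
z = -20 (z = 2 - 1*22 = 2 - 22 = -20)
q(r, Z) = -4
c = 34 (c = 14 - 1*(-20) = 14 + 20 = 34)
(q(2, -4)*c)*24 = -4*34*24 = -136*24 = -3264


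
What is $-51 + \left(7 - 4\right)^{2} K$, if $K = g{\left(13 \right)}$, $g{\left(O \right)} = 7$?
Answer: $12$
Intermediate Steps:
$K = 7$
$-51 + \left(7 - 4\right)^{2} K = -51 + \left(7 - 4\right)^{2} \cdot 7 = -51 + 3^{2} \cdot 7 = -51 + 9 \cdot 7 = -51 + 63 = 12$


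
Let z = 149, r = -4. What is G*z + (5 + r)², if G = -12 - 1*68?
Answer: -11919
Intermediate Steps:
G = -80 (G = -12 - 68 = -80)
G*z + (5 + r)² = -80*149 + (5 - 4)² = -11920 + 1² = -11920 + 1 = -11919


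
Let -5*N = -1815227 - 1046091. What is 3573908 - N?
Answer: 15008222/5 ≈ 3.0016e+6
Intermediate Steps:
N = 2861318/5 (N = -(-1815227 - 1046091)/5 = -⅕*(-2861318) = 2861318/5 ≈ 5.7226e+5)
3573908 - N = 3573908 - 1*2861318/5 = 3573908 - 2861318/5 = 15008222/5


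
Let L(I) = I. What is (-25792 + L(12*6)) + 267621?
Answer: 241901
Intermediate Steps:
(-25792 + L(12*6)) + 267621 = (-25792 + 12*6) + 267621 = (-25792 + 72) + 267621 = -25720 + 267621 = 241901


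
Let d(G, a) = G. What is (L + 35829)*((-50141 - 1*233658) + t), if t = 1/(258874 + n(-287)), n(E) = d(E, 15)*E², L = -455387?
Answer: 2783982416061305976/23381029 ≈ 1.1907e+11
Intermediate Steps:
n(E) = E³ (n(E) = E*E² = E³)
t = -1/23381029 (t = 1/(258874 + (-287)³) = 1/(258874 - 23639903) = 1/(-23381029) = -1/23381029 ≈ -4.2770e-8)
(L + 35829)*((-50141 - 1*233658) + t) = (-455387 + 35829)*((-50141 - 1*233658) - 1/23381029) = -419558*((-50141 - 233658) - 1/23381029) = -419558*(-283799 - 1/23381029) = -419558*(-6635512649172/23381029) = 2783982416061305976/23381029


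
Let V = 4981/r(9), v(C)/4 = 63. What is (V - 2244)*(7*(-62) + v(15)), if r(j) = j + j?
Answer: 3222401/9 ≈ 3.5804e+5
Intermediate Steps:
r(j) = 2*j
v(C) = 252 (v(C) = 4*63 = 252)
V = 4981/18 (V = 4981/((2*9)) = 4981/18 ≈ 276.72)
(V - 2244)*(7*(-62) + v(15)) = (4981/18 - 2244)*(7*(-62) + 252) = -35411*(-434 + 252)/18 = -35411/18*(-182) = 3222401/9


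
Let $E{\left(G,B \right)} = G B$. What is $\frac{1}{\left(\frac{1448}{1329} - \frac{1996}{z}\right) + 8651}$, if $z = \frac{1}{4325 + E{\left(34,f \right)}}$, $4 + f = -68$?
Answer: $- \frac{1329}{4967589241} \approx -2.6753 \cdot 10^{-7}$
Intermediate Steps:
$f = -72$ ($f = -4 - 68 = -72$)
$E{\left(G,B \right)} = B G$
$z = \frac{1}{1877}$ ($z = \frac{1}{4325 - 2448} = \frac{1}{1877} \approx 0.00053276$)
$\frac{1}{\left(\frac{1448}{1329} - \frac{1996}{z}\right) + 8651} = \frac{1}{\left(\frac{1448}{1329} - 1996 \frac{1}{\frac{1}{1877}}\right) + 8651} = \frac{1}{\left(1448 \cdot \frac{1}{1329} - 3746492\right) + 8651} = \frac{1}{\left(\frac{1448}{1329} - 3746492\right) + 8651} = \frac{1}{- \frac{4979086420}{1329} + 8651} = \frac{1}{- \frac{4967589241}{1329}} = - \frac{1329}{4967589241}$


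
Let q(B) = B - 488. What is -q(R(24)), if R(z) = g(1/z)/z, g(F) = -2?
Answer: 5857/12 ≈ 488.08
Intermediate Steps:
R(z) = -2/z
q(B) = -488 + B
-q(R(24)) = -(-488 - 2/24) = -(-488 - 2*1/24) = -(-488 - 1/12) = -1*(-5857/12) = 5857/12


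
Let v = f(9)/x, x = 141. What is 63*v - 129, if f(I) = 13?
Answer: -5790/47 ≈ -123.19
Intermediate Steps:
v = 13/141 ≈ 0.092199
63*v - 129 = 63*(13/141) - 129 = 273/47 - 129 = -5790/47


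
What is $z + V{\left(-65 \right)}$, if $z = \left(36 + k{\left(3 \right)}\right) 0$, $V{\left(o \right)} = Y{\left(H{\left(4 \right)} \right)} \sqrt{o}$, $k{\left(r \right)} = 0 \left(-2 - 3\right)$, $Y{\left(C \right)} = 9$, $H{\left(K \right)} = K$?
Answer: $9 i \sqrt{65} \approx 72.56 i$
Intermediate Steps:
$k{\left(r \right)} = 0$ ($k{\left(r \right)} = 0 \left(-5\right) = 0$)
$V{\left(o \right)} = 9 \sqrt{o}$
$z = 0$ ($z = \left(36 + 0\right) 0 = 36 \cdot 0 = 0$)
$z + V{\left(-65 \right)} = 0 + 9 \sqrt{-65} = 0 + 9 i \sqrt{65} = 9 i \sqrt{65}$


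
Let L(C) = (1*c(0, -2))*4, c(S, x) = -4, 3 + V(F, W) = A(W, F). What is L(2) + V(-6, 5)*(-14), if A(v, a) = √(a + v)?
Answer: 26 - 14*I ≈ 26.0 - 14.0*I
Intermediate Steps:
V(F, W) = -3 + √(F + W)
L(C) = -16 (L(C) = (1*(-4))*4 = -4*4 = -16)
L(2) + V(-6, 5)*(-14) = -16 + (-3 + √(-6 + 5))*(-14) = -16 + (-3 + √(-1))*(-14) = -16 + (-3 + I)*(-14) = -16 + (42 - 14*I) = 26 - 14*I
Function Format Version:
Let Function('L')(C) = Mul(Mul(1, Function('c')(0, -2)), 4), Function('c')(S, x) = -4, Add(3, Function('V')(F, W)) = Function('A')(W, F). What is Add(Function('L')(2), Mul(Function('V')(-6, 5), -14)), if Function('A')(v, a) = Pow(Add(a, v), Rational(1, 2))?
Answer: Add(26, Mul(-14, I)) ≈ Add(26.000, Mul(-14.000, I))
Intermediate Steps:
Function('V')(F, W) = Add(-3, Pow(Add(F, W), Rational(1, 2)))
Function('L')(C) = -16 (Function('L')(C) = Mul(Mul(1, -4), 4) = Mul(-4, 4) = -16)
Add(Function('L')(2), Mul(Function('V')(-6, 5), -14)) = Add(-16, Mul(Add(-3, Pow(Add(-6, 5), Rational(1, 2))), -14)) = Add(-16, Mul(Add(-3, Pow(-1, Rational(1, 2))), -14)) = Add(-16, Mul(Add(-3, I), -14)) = Add(-16, Add(42, Mul(-14, I))) = Add(26, Mul(-14, I))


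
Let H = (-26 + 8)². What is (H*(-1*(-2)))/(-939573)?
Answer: -24/34799 ≈ -0.00068968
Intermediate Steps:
H = 324 (H = (-18)² = 324)
(H*(-1*(-2)))/(-939573) = (324*(-1*(-2)))/(-939573) = (324*2)*(-1/939573) = 648*(-1/939573) = -24/34799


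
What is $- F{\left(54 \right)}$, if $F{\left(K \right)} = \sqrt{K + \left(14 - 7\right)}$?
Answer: $- \sqrt{61} \approx -7.8102$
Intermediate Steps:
$F{\left(K \right)} = \sqrt{7 + K}$ ($F{\left(K \right)} = \sqrt{K + \left(14 - 7\right)} = \sqrt{K + 7} = \sqrt{7 + K}$)
$- F{\left(54 \right)} = - \sqrt{7 + 54} = - \sqrt{61}$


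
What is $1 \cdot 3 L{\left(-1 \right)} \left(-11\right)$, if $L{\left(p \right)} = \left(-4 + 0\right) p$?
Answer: $-132$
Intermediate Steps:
$L{\left(p \right)} = - 4 p$
$1 \cdot 3 L{\left(-1 \right)} \left(-11\right) = 1 \cdot 3 \left(\left(-4\right) \left(-1\right)\right) \left(-11\right) = 3 \cdot 4 \left(-11\right) = 12 \left(-11\right) = -132$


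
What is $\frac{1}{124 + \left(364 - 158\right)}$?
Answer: $\frac{1}{330} \approx 0.0030303$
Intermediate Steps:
$\frac{1}{124 + \left(364 - 158\right)} = \frac{1}{124 + 206} = \frac{1}{330}$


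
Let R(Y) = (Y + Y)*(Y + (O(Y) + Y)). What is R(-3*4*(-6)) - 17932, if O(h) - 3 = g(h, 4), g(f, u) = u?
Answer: 3812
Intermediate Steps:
O(h) = 7 (O(h) = 3 + 4 = 7)
R(Y) = 2*Y*(7 + 2*Y) (R(Y) = (Y + Y)*(Y + (7 + Y)) = (2*Y)*(7 + 2*Y) = 2*Y*(7 + 2*Y))
R(-3*4*(-6)) - 17932 = 2*(-3*4*(-6))*(7 + 2*(-3*4*(-6))) - 17932 = 2*(-12*(-6))*(7 + 2*(-12*(-6))) - 17932 = 2*72*(7 + 2*72) - 17932 = 2*72*(7 + 144) - 17932 = 2*72*151 - 17932 = 21744 - 17932 = 3812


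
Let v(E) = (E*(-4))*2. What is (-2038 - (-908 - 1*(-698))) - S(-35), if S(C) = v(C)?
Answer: -2108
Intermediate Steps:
v(E) = -8*E (v(E) = -4*E*2 = -8*E)
S(C) = -8*C
(-2038 - (-908 - 1*(-698))) - S(-35) = (-2038 - (-908 - 1*(-698))) - (-8)*(-35) = (-2038 - (-908 + 698)) - 1*280 = (-2038 - 1*(-210)) - 280 = (-2038 + 210) - 280 = -1828 - 280 = -2108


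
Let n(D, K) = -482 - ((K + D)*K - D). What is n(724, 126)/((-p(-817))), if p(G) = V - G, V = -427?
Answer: 53429/195 ≈ 273.99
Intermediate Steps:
p(G) = -427 - G
n(D, K) = -482 + D - K*(D + K) (n(D, K) = -482 - ((D + K)*K - D) = -482 - (K*(D + K) - D) = -482 - (-D + K*(D + K)) = -482 + (D - K*(D + K)) = -482 + D - K*(D + K))
n(724, 126)/((-p(-817))) = (-482 + 724 - 1*126² - 1*724*126)/((-(-427 - 1*(-817)))) = (-482 + 724 - 1*15876 - 91224)/((-(-427 + 817))) = (-482 + 724 - 15876 - 91224)/((-1*390)) = -106858/(-390) = -106858*(-1/390) = 53429/195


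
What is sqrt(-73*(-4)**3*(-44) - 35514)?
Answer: I*sqrt(241082) ≈ 491.0*I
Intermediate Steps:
sqrt(-73*(-4)**3*(-44) - 35514) = sqrt(-73*(-64)*(-44) - 35514) = sqrt(4672*(-44) - 35514) = sqrt(-205568 - 35514) = sqrt(-241082) = I*sqrt(241082)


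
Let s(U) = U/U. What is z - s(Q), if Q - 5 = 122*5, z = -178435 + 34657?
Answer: -143779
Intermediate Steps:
z = -143778
Q = 615 (Q = 5 + 122*5 = 5 + 610 = 615)
s(U) = 1
z - s(Q) = -143778 - 1*1 = -143778 - 1 = -143779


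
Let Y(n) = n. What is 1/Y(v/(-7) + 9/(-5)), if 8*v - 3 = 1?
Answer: -70/131 ≈ -0.53435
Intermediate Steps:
v = ½ (v = 3/8 + (⅛)*1 = 3/8 + ⅛ = ½ ≈ 0.50000)
1/Y(v/(-7) + 9/(-5)) = 1/((½)/(-7) + 9/(-5)) = 1/((½)*(-⅐) + 9*(-⅕)) = 1/(-1/14 - 9/5) = 1/(-131/70) = -70/131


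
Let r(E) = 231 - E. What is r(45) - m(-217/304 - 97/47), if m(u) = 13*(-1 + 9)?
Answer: 82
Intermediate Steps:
m(u) = 104 (m(u) = 13*8 = 104)
r(45) - m(-217/304 - 97/47) = (231 - 1*45) - 1*104 = (231 - 45) - 104 = 186 - 104 = 82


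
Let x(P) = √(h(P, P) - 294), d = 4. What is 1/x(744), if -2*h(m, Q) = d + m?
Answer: -I*√167/334 ≈ -0.038691*I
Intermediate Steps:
h(m, Q) = -2 - m/2 (h(m, Q) = -(4 + m)/2 = -2 - m/2)
x(P) = √(-296 - P/2) (x(P) = √((-2 - P/2) - 294) = √(-296 - P/2))
1/x(744) = 1/(√(-1184 - 2*744)/2) = 1/(√(-1184 - 1488)/2) = 1/(√(-2672)/2) = 1/((4*I*√167)/2) = 1/(2*I*√167) = -I*√167/334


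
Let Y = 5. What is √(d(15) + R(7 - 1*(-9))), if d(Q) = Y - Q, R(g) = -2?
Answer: 2*I*√3 ≈ 3.4641*I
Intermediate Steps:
d(Q) = 5 - Q
√(d(15) + R(7 - 1*(-9))) = √((5 - 1*15) - 2) = √((5 - 15) - 2) = √(-10 - 2) = √(-12) = 2*I*√3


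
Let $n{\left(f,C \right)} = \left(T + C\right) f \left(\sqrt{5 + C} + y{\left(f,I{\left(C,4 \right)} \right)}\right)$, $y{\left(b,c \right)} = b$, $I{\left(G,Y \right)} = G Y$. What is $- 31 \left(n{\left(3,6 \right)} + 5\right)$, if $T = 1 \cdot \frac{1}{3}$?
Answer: $-1922 - 589 \sqrt{11} \approx -3875.5$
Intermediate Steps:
$T = \frac{1}{3}$ ($T = 1 \cdot \frac{1}{3} = \frac{1}{3} \approx 0.33333$)
$n{\left(f,C \right)} = f \left(\frac{1}{3} + C\right) \left(f + \sqrt{5 + C}\right)$ ($n{\left(f,C \right)} = \left(\frac{1}{3} + C\right) f \left(\sqrt{5 + C} + f\right) = f \left(\frac{1}{3} + C\right) \left(f + \sqrt{5 + C}\right)$)
$- 31 \left(n{\left(3,6 \right)} + 5\right) = - 31 \left(\frac{1}{3} \cdot 3 \left(3 + \sqrt{5 + 6} + 3 \cdot 6 \cdot 3 + 3 \cdot 6 \sqrt{5 + 6}\right) + 5\right) = - 31 \left(\frac{1}{3} \cdot 3 \left(3 + \sqrt{11} + 54 + 3 \cdot 6 \sqrt{11}\right) + 5\right) = - 31 \left(\frac{1}{3} \cdot 3 \left(3 + \sqrt{11} + 54 + 18 \sqrt{11}\right) + 5\right) = - 31 \left(\frac{1}{3} \cdot 3 \left(57 + 19 \sqrt{11}\right) + 5\right) = - 31 \left(\left(57 + 19 \sqrt{11}\right) + 5\right) = - 31 \left(62 + 19 \sqrt{11}\right) = -1922 - 589 \sqrt{11}$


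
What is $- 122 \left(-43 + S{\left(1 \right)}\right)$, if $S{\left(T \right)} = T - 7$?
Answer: $5978$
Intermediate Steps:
$S{\left(T \right)} = -7 + T$
$- 122 \left(-43 + S{\left(1 \right)}\right) = - 122 \left(-43 + \left(-7 + 1\right)\right) = - 122 \left(-43 - 6\right) = \left(-122\right) \left(-49\right) = 5978$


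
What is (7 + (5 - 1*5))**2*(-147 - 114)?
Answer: -12789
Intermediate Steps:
(7 + (5 - 1*5))**2*(-147 - 114) = (7 + (5 - 5))**2*(-261) = (7 + 0)**2*(-261) = 7**2*(-261) = 49*(-261) = -12789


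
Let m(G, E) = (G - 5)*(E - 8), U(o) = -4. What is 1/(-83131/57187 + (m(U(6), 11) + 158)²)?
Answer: 57187/981302976 ≈ 5.8277e-5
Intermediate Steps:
m(G, E) = (-8 + E)*(-5 + G) (m(G, E) = (-5 + G)*(-8 + E) = (-8 + E)*(-5 + G))
1/(-83131/57187 + (m(U(6), 11) + 158)²) = 1/(-83131/57187 + ((40 - 8*(-4) - 5*11 + 11*(-4)) + 158)²) = 1/(-83131*1/57187 + ((40 + 32 - 55 - 44) + 158)²) = 1/(-83131/57187 + (-27 + 158)²) = 1/(-83131/57187 + 131²) = 1/(-83131/57187 + 17161) = 1/(981302976/57187) = 57187/981302976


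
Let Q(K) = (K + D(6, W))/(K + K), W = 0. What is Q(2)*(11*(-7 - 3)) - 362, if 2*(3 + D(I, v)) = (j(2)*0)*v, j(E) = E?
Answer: -669/2 ≈ -334.50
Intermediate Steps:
D(I, v) = -3 (D(I, v) = -3 + ((2*0)*v)/2 = -3 + (0*v)/2 = -3 + (½)*0 = -3 + 0 = -3)
Q(K) = (-3 + K)/(2*K) (Q(K) = (K - 3)/(K + K) = (-3 + K)/((2*K)) = (-3 + K)*(1/(2*K)) = (-3 + K)/(2*K))
Q(2)*(11*(-7 - 3)) - 362 = ((½)*(-3 + 2)/2)*(11*(-7 - 3)) - 362 = ((½)*(½)*(-1))*(11*(-10)) - 362 = -¼*(-110) - 362 = 55/2 - 362 = -669/2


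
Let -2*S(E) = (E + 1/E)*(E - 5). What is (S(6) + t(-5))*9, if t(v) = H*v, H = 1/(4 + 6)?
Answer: -129/4 ≈ -32.250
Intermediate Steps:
S(E) = -(-5 + E)*(E + 1/E)/2 (S(E) = -(E + 1/E)*(E - 5)/2 = -(E + 1/E)*(-5 + E)/2 = -(-5 + E)*(E + 1/E)/2)
H = ⅒ (H = 1/10 = ⅒ ≈ 0.10000)
t(v) = v/10
(S(6) + t(-5))*9 = ((½)*(5 - 1*6*(1 + 6² - 5*6))/6 + (⅒)*(-5))*9 = ((½)*(⅙)*(5 - 1*6*(1 + 36 - 30)) - ½)*9 = ((½)*(⅙)*(5 - 1*6*7) - ½)*9 = ((½)*(⅙)*(5 - 42) - ½)*9 = ((½)*(⅙)*(-37) - ½)*9 = (-37/12 - ½)*9 = -43/12*9 = -129/4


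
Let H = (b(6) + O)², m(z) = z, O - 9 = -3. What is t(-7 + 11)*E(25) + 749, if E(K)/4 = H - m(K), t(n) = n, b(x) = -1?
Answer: 749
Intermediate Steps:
O = 6 (O = 9 - 3 = 6)
H = 25 (H = (-1 + 6)² = 5² = 25)
E(K) = 100 - 4*K (E(K) = 4*(25 - K) = 100 - 4*K)
t(-7 + 11)*E(25) + 749 = (-7 + 11)*(100 - 4*25) + 749 = 4*(100 - 100) + 749 = 4*0 + 749 = 0 + 749 = 749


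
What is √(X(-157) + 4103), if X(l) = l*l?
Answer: 4*√1797 ≈ 169.56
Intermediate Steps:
X(l) = l²
√(X(-157) + 4103) = √((-157)² + 4103) = √(24649 + 4103) = √28752 = 4*√1797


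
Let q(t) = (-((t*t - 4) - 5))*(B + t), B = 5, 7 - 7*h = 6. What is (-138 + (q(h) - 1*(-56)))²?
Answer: 150945796/117649 ≈ 1283.0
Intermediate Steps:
h = ⅐ (h = 1 - ⅐*6 = 1 - 6/7 = ⅐ ≈ 0.14286)
q(t) = (5 + t)*(9 - t²) (q(t) = (-((t*t - 4) - 5))*(5 + t) = (-((t² - 4) - 5))*(5 + t) = (-((-4 + t²) - 5))*(5 + t) = (-(-9 + t²))*(5 + t) = (9 - t²)*(5 + t) = (5 + t)*(9 - t²))
(-138 + (q(h) - 1*(-56)))² = (-138 + ((45 - (⅐)³ - 5*(⅐)² + 9*(⅐)) - 1*(-56)))² = (-138 + ((45 - 1*1/343 - 5*1/49 + 9/7) + 56))² = (-138 + ((45 - 1/343 - 5/49 + 9/7) + 56))² = (-138 + (15840/343 + 56))² = (-138 + 35048/343)² = (-12286/343)² = 150945796/117649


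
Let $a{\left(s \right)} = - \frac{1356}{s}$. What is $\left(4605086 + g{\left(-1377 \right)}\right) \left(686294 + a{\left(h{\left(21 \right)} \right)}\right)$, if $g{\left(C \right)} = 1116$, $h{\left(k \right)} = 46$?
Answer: $\frac{72704679288968}{23} \approx 3.1611 \cdot 10^{12}$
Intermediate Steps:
$\left(4605086 + g{\left(-1377 \right)}\right) \left(686294 + a{\left(h{\left(21 \right)} \right)}\right) = \left(4605086 + 1116\right) \left(686294 - \frac{1356}{46}\right) = 4606202 \left(686294 - \frac{678}{23}\right) = 4606202 \cdot \frac{15784084}{23} = \frac{72704679288968}{23}$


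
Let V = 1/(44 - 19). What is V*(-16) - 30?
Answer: -766/25 ≈ -30.640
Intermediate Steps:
V = 1/25 ≈ 0.040000
V*(-16) - 30 = (1/25)*(-16) - 30 = -16/25 - 30 = -766/25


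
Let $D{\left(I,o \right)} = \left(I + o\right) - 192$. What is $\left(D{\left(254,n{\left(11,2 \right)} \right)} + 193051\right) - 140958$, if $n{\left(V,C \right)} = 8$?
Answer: $52163$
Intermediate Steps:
$D{\left(I,o \right)} = -192 + I + o$
$\left(D{\left(254,n{\left(11,2 \right)} \right)} + 193051\right) - 140958 = \left(\left(-192 + 254 + 8\right) + 193051\right) - 140958 = \left(70 + 193051\right) - 140958 = 193121 - 140958 = 52163$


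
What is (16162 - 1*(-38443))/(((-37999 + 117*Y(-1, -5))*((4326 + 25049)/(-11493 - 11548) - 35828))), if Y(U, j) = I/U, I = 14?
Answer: 1258153805/32722021056751 ≈ 3.8450e-5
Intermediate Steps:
Y(U, j) = 14/U
(16162 - 1*(-38443))/(((-37999 + 117*Y(-1, -5))*((4326 + 25049)/(-11493 - 11548) - 35828))) = (16162 - 1*(-38443))/(((-37999 + 117*(14/(-1)))*((4326 + 25049)/(-11493 - 11548) - 35828))) = (16162 + 38443)/(((-37999 + 117*(14*(-1)))*(29375/(-23041) - 35828))) = 54605/(((-37999 + 117*(-14))*(29375*(-1/23041) - 35828))) = 54605/(((-37999 - 1638)*(-29375/23041 - 35828))) = 54605/((-39637*(-825542323/23041))) = 54605/(32722021056751/23041) = 54605*(23041/32722021056751) = 1258153805/32722021056751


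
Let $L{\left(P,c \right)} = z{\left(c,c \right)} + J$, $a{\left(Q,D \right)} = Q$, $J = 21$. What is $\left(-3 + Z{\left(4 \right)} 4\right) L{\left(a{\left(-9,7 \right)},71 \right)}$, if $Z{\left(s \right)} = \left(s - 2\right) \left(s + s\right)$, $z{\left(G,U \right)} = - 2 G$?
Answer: $-7381$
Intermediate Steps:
$L{\left(P,c \right)} = 21 - 2 c$ ($L{\left(P,c \right)} = - 2 c + 21 = 21 - 2 c$)
$Z{\left(s \right)} = 2 s \left(-2 + s\right)$ ($Z{\left(s \right)} = \left(-2 + s\right) 2 s = 2 s \left(-2 + s\right)$)
$\left(-3 + Z{\left(4 \right)} 4\right) L{\left(a{\left(-9,7 \right)},71 \right)} = \left(-3 + 2 \cdot 4 \left(-2 + 4\right) 4\right) \left(21 - 142\right) = \left(-3 + 2 \cdot 4 \cdot 2 \cdot 4\right) \left(21 - 142\right) = \left(-3 + 16 \cdot 4\right) \left(-121\right) = \left(-3 + 64\right) \left(-121\right) = 61 \left(-121\right) = -7381$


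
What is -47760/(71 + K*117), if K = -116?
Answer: 47760/13501 ≈ 3.5375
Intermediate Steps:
-47760/(71 + K*117) = -47760/(71 - 116*117) = -47760/(71 - 13572) = -47760/(-13501) = -47760*(-1/13501) = 47760/13501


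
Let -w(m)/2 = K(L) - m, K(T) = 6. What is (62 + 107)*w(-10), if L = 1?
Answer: -5408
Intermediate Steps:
w(m) = -12 + 2*m (w(m) = -2*(6 - m) = -12 + 2*m)
(62 + 107)*w(-10) = (62 + 107)*(-12 + 2*(-10)) = 169*(-12 - 20) = 169*(-32) = -5408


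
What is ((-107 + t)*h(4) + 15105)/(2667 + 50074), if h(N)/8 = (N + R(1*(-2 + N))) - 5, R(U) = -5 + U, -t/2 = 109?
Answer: 25505/52741 ≈ 0.48359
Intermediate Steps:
t = -218 (t = -2*109 = -218)
h(N) = -96 + 16*N (h(N) = 8*((N + (-5 + 1*(-2 + N))) - 5) = 8*((N + (-5 + (-2 + N))) - 5) = 8*((N + (-7 + N)) - 5) = 8*((-7 + 2*N) - 5) = 8*(-12 + 2*N) = -96 + 16*N)
((-107 + t)*h(4) + 15105)/(2667 + 50074) = ((-107 - 218)*(-96 + 16*4) + 15105)/(2667 + 50074) = (-325*(-96 + 64) + 15105)/52741 = (-325*(-32) + 15105)*(1/52741) = (10400 + 15105)*(1/52741) = 25505*(1/52741) = 25505/52741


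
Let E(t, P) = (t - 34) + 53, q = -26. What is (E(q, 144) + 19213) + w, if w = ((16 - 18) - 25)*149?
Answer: 15183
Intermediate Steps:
E(t, P) = 19 + t (E(t, P) = (-34 + t) + 53 = 19 + t)
w = -4023 (w = (-2 - 25)*149 = -27*149 = -4023)
(E(q, 144) + 19213) + w = ((19 - 26) + 19213) - 4023 = (-7 + 19213) - 4023 = 19206 - 4023 = 15183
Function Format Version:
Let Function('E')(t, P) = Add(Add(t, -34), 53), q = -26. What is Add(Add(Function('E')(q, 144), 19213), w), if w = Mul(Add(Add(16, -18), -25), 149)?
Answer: 15183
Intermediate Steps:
Function('E')(t, P) = Add(19, t) (Function('E')(t, P) = Add(Add(-34, t), 53) = Add(19, t))
w = -4023 (w = Mul(Add(-2, -25), 149) = Mul(-27, 149) = -4023)
Add(Add(Function('E')(q, 144), 19213), w) = Add(Add(Add(19, -26), 19213), -4023) = Add(Add(-7, 19213), -4023) = Add(19206, -4023) = 15183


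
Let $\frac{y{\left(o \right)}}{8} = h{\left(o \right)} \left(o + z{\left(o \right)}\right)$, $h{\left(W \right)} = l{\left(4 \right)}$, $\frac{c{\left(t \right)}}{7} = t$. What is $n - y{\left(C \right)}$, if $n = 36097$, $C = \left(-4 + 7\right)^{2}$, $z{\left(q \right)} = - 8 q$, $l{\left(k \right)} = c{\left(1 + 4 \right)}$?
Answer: $53737$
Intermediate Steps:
$c{\left(t \right)} = 7 t$
$l{\left(k \right)} = 35$ ($l{\left(k \right)} = 7 \left(1 + 4\right) = 7 \cdot 5 = 35$)
$h{\left(W \right)} = 35$
$C = 9$ ($C = 3^{2} = 9$)
$y{\left(o \right)} = - 1960 o$ ($y{\left(o \right)} = 8 \cdot 35 \left(o - 8 o\right) = 8 \cdot 35 \left(- 7 o\right) = 8 \left(- 245 o\right) = - 1960 o$)
$n - y{\left(C \right)} = 36097 - \left(-1960\right) 9 = 36097 - -17640 = 36097 + 17640 = 53737$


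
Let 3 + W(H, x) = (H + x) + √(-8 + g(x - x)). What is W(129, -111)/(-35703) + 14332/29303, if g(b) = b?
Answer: 170418617/348735003 - 2*I*√2/35703 ≈ 0.48868 - 7.9221e-5*I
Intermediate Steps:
W(H, x) = -3 + H + x + 2*I*√2 (W(H, x) = -3 + ((H + x) + √(-8 + (x - x))) = -3 + ((H + x) + √(-8 + 0)) = -3 + ((H + x) + √(-8)) = -3 + ((H + x) + 2*I*√2) = -3 + (H + x + 2*I*√2) = -3 + H + x + 2*I*√2)
W(129, -111)/(-35703) + 14332/29303 = (-3 + 129 - 111 + 2*I*√2)/(-35703) + 14332/29303 = (15 + 2*I*√2)*(-1/35703) + 14332*(1/29303) = (-5/11901 - 2*I*√2/35703) + 14332/29303 = 170418617/348735003 - 2*I*√2/35703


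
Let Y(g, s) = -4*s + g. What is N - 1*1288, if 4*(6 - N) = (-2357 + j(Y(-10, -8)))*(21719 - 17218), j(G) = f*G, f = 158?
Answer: -5041747/4 ≈ -1.2604e+6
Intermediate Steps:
Y(g, s) = g - 4*s
j(G) = 158*G
N = -5036595/4 (N = 6 - (-2357 + 158*(-10 - 4*(-8)))*(21719 - 17218)/4 = 6 - (-2357 + 158*(-10 + 32))*4501/4 = 6 - (-2357 + 158*22)*4501/4 = 6 - (-2357 + 3476)*4501/4 = 6 - 1119*4501/4 = 6 - 1/4*5036619 = 6 - 5036619/4 = -5036595/4 ≈ -1.2591e+6)
N - 1*1288 = -5036595/4 - 1*1288 = -5036595/4 - 1288 = -5041747/4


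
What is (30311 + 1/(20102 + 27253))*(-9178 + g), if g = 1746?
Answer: -10667724881392/47355 ≈ -2.2527e+8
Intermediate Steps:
(30311 + 1/(20102 + 27253))*(-9178 + g) = (30311 + 1/(20102 + 27253))*(-9178 + 1746) = (30311 + 1/47355)*(-7432) = (1435377406/47355)*(-7432) = -10667724881392/47355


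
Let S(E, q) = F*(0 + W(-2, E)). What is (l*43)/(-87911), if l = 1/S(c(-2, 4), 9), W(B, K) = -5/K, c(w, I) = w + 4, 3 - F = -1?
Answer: 43/879110 ≈ 4.8913e-5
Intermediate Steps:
F = 4 (F = 3 - 1*(-1) = 3 + 1 = 4)
c(w, I) = 4 + w
S(E, q) = -20/E (S(E, q) = 4*(0 - 5/E) = 4*(-5/E) = -20/E)
l = -1/10 (l = 1/(-20/(4 - 2)) = 1/(-20/2) = 1/(-20*1/2) = 1/(-10) = -1/10 ≈ -0.10000)
(l*43)/(-87911) = -1/10*43/(-87911) = -43/10*(-1/87911) = 43/879110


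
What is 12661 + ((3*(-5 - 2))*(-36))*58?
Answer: 56509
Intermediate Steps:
12661 + ((3*(-5 - 2))*(-36))*58 = 12661 + ((3*(-7))*(-36))*58 = 12661 - 21*(-36)*58 = 12661 + 756*58 = 12661 + 43848 = 56509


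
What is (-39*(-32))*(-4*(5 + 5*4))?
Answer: -124800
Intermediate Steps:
(-39*(-32))*(-4*(5 + 5*4)) = 1248*(-4*(5 + 20)) = 1248*(-4*25) = 1248*(-100) = -124800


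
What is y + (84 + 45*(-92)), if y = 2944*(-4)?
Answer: -15832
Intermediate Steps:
y = -11776
y + (84 + 45*(-92)) = -11776 + (84 + 45*(-92)) = -11776 + (84 - 4140) = -11776 - 4056 = -15832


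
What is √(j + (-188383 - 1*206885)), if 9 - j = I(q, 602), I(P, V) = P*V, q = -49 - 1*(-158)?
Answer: I*√460877 ≈ 678.88*I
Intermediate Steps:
q = 109 (q = -49 + 158 = 109)
j = -65609 (j = 9 - 109*602 = 9 - 1*65618 = 9 - 65618 = -65609)
√(j + (-188383 - 1*206885)) = √(-65609 + (-188383 - 1*206885)) = √(-65609 + (-188383 - 206885)) = √(-65609 - 395268) = √(-460877) = I*√460877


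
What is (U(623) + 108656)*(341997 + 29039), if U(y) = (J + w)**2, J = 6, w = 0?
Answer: 40328644912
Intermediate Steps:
U(y) = 36 (U(y) = (6 + 0)**2 = 6**2 = 36)
(U(623) + 108656)*(341997 + 29039) = (36 + 108656)*(341997 + 29039) = 108692*371036 = 40328644912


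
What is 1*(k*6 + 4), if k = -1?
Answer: -2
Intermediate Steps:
1*(k*6 + 4) = 1*(-1*6 + 4) = 1*(-6 + 4) = 1*(-2) = -2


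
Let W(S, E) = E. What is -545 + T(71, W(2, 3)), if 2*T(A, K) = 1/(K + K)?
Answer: -6539/12 ≈ -544.92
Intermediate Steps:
T(A, K) = 1/(4*K) (T(A, K) = 1/(2*(K + K)) = 1/(2*((2*K))) = (1/(2*K))/2 = 1/(4*K))
-545 + T(71, W(2, 3)) = -545 + (¼)/3 = -545 + (¼)*(⅓) = -545 + 1/12 = -6539/12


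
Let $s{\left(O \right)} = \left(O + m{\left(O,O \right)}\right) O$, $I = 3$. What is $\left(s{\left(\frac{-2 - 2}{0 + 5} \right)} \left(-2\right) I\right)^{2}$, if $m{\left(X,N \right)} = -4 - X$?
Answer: $\frac{9216}{25} \approx 368.64$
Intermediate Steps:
$s{\left(O \right)} = - 4 O$ ($s{\left(O \right)} = \left(O - \left(4 + O\right)\right) O = - 4 O$)
$\left(s{\left(\frac{-2 - 2}{0 + 5} \right)} \left(-2\right) I\right)^{2} = \left(- 4 \frac{-2 - 2}{0 + 5} \left(-2\right) 3\right)^{2} = \left(- 4 \left(- \frac{4}{5}\right) \left(-2\right) 3\right)^{2} = \left(- 4 \left(\left(-4\right) \frac{1}{5}\right) \left(-2\right) 3\right)^{2} = \left(\left(-4\right) \left(- \frac{4}{5}\right) \left(-2\right) 3\right)^{2} = \left(\frac{16}{5} \left(-2\right) 3\right)^{2} = \left(\left(- \frac{32}{5}\right) 3\right)^{2} = \left(- \frac{96}{5}\right)^{2} = \frac{9216}{25}$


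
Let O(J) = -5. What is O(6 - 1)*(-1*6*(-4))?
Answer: -120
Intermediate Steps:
O(6 - 1)*(-1*6*(-4)) = -5*(-1*6)*(-4) = -(-30)*(-4) = -5*24 = -120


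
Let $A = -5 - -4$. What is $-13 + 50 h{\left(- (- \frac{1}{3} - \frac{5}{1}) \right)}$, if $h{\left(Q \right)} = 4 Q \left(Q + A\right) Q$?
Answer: $\frac{665249}{27} \approx 24639.0$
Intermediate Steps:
$A = -1$ ($A = -5 + 4 = -1$)
$h{\left(Q \right)} = 4 Q^{2} \left(-1 + Q\right)$ ($h{\left(Q \right)} = 4 Q \left(Q - 1\right) Q = 4 Q \left(-1 + Q\right) Q = 4 Q Q \left(-1 + Q\right) = 4 Q^{2} \left(-1 + Q\right)$)
$-13 + 50 h{\left(- (- \frac{1}{3} - \frac{5}{1}) \right)} = -13 + 50 \cdot 4 \left(- (- \frac{1}{3} - \frac{5}{1})\right)^{2} \left(-1 - \left(- \frac{1}{3} - \frac{5}{1}\right)\right) = -13 + 50 \cdot 4 \left(- (\left(-1\right) \frac{1}{3} - 5)\right)^{2} \left(-1 - \left(\left(-1\right) \frac{1}{3} - 5\right)\right) = -13 + 50 \cdot 4 \left(- (- \frac{1}{3} - 5)\right)^{2} \left(-1 - \left(- \frac{1}{3} - 5\right)\right) = -13 + 50 \cdot 4 \left(\left(-1\right) \left(- \frac{16}{3}\right)\right)^{2} \left(-1 - - \frac{16}{3}\right) = -13 + 50 \cdot 4 \left(\frac{16}{3}\right)^{2} \left(-1 + \frac{16}{3}\right) = -13 + 50 \cdot 4 \cdot \frac{256}{9} \cdot \frac{13}{3} = -13 + 50 \cdot \frac{13312}{27} = -13 + \frac{665600}{27} = \frac{665249}{27}$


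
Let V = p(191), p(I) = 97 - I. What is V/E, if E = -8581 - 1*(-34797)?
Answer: -47/13108 ≈ -0.0035856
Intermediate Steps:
V = -94 (V = 97 - 1*191 = 97 - 191 = -94)
E = 26216 (E = -8581 + 34797 = 26216)
V/E = -94/26216 = -94*1/26216 = -47/13108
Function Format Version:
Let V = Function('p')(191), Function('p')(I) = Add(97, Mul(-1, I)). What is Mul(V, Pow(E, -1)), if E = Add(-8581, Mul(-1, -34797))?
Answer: Rational(-47, 13108) ≈ -0.0035856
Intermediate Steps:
V = -94 (V = Add(97, Mul(-1, 191)) = Add(97, -191) = -94)
E = 26216 (E = Add(-8581, 34797) = 26216)
Mul(V, Pow(E, -1)) = Mul(-94, Pow(26216, -1)) = Mul(-94, Rational(1, 26216)) = Rational(-47, 13108)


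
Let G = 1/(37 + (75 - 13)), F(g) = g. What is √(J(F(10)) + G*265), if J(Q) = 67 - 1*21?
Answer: √53009/33 ≈ 6.9769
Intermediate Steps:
G = 1/99 (G = 1/(37 + 62) = 1/99 ≈ 0.010101)
J(Q) = 46 (J(Q) = 67 - 21 = 46)
√(J(F(10)) + G*265) = √(46 + (1/99)*265) = √(46 + 265/99) = √(4819/99) = √53009/33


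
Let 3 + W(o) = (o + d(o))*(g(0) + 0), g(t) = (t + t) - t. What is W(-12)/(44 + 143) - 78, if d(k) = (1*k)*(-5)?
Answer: -14589/187 ≈ -78.016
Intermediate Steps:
d(k) = -5*k (d(k) = k*(-5) = -5*k)
g(t) = t (g(t) = 2*t - t = t)
W(o) = -3 (W(o) = -3 + (o - 5*o)*(0 + 0) = -3 - 4*o*0 = -3 + 0 = -3)
W(-12)/(44 + 143) - 78 = -3/(44 + 143) - 78 = -3/187 - 78 = -14589/187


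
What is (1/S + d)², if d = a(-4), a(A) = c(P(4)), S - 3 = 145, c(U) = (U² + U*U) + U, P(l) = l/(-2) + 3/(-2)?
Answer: 9665881/21904 ≈ 441.28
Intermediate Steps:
P(l) = -3/2 - l/2 (P(l) = l*(-½) + 3*(-½) = -l/2 - 3/2 = -3/2 - l/2)
c(U) = U + 2*U² (c(U) = (U² + U²) + U = 2*U² + U = U + 2*U²)
S = 148 (S = 3 + 145 = 148)
a(A) = 21 (a(A) = (-3/2 - ½*4)*(1 + 2*(-3/2 - ½*4)) = (-3/2 - 2)*(1 + 2*(-3/2 - 2)) = -7*(1 + 2*(-7/2))/2 = -7*(1 - 7)/2 = -7/2*(-6) = 21)
d = 21
(1/S + d)² = (1/148 + 21)² = (3109/148)² = 9665881/21904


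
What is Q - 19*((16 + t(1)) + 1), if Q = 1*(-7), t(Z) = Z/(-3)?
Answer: -971/3 ≈ -323.67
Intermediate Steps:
t(Z) = -Z/3 (t(Z) = Z*(-1/3) = -Z/3)
Q = -7
Q - 19*((16 + t(1)) + 1) = -7 - 19*((16 - 1/3*1) + 1) = -7 - 19*((16 - 1/3) + 1) = -7 - 19*(47/3 + 1) = -7 - 19*50/3 = -7 - 950/3 = -971/3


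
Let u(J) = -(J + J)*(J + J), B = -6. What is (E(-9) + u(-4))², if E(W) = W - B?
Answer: 4489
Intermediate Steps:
E(W) = 6 + W (E(W) = W - 1*(-6) = W + 6 = 6 + W)
u(J) = -4*J² (u(J) = -2*J*2*J = -4*J²)
(E(-9) + u(-4))² = ((6 - 9) - 4*(-4)²)² = (-3 - 4*16)² = (-3 - 64)² = (-67)² = 4489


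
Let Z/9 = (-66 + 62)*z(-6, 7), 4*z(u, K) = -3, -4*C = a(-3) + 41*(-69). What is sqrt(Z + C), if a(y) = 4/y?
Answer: sqrt(26445)/6 ≈ 27.103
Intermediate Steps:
C = 8491/12 (C = -(4/(-3) + 41*(-69))/4 = -(4*(-1/3) - 2829)/4 = -(-4/3 - 2829)/4 = -1/4*(-8491/3) = 8491/12 ≈ 707.58)
z(u, K) = -3/4 (z(u, K) = (1/4)*(-3) = -3/4)
Z = 27 (Z = 9*((-66 + 62)*(-3/4)) = 9*(-4*(-3/4)) = 9*3 = 27)
sqrt(Z + C) = sqrt(27 + 8491/12) = sqrt(8815/12) = sqrt(26445)/6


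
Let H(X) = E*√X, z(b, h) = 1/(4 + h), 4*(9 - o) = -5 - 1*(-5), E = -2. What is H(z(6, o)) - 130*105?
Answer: -13650 - 2*√13/13 ≈ -13651.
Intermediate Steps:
o = 9 (o = 9 - (-5 - 1*(-5))/4 = 9 - (-5 + 5)/4 = 9 - ¼*0 = 9 + 0 = 9)
H(X) = -2*√X
H(z(6, o)) - 130*105 = -2/√(4 + 9) - 130*105 = -2*√13/13 - 13650 = -13650 - 2*√13/13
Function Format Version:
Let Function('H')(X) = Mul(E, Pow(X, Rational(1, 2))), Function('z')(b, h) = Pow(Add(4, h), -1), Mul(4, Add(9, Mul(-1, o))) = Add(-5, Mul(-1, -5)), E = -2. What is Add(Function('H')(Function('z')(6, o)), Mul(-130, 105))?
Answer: Add(-13650, Mul(Rational(-2, 13), Pow(13, Rational(1, 2)))) ≈ -13651.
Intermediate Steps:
o = 9 (o = Add(9, Mul(Rational(-1, 4), Add(-5, Mul(-1, -5)))) = Add(9, Mul(Rational(-1, 4), Add(-5, 5))) = Add(9, Mul(Rational(-1, 4), 0)) = Add(9, 0) = 9)
Function('H')(X) = Mul(-2, Pow(X, Rational(1, 2)))
Add(Function('H')(Function('z')(6, o)), Mul(-130, 105)) = Add(Mul(-2, Pow(Pow(Add(4, 9), -1), Rational(1, 2))), Mul(-130, 105)) = Add(Mul(-2, Pow(Pow(13, -1), Rational(1, 2))), -13650) = Add(Mul(-2, Pow(Rational(1, 13), Rational(1, 2))), -13650) = Add(Mul(-2, Mul(Rational(1, 13), Pow(13, Rational(1, 2)))), -13650) = Add(Mul(Rational(-2, 13), Pow(13, Rational(1, 2))), -13650) = Add(-13650, Mul(Rational(-2, 13), Pow(13, Rational(1, 2))))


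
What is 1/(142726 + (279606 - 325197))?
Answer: 1/97135 ≈ 1.0295e-5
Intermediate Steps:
1/(142726 + (279606 - 325197)) = 1/(142726 - 45591) = 1/97135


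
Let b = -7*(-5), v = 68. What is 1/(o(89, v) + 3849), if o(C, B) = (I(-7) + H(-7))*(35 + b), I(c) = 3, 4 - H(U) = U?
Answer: 1/4829 ≈ 0.00020708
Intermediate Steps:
H(U) = 4 - U
b = 35
o(C, B) = 980 (o(C, B) = (3 + (4 - 1*(-7)))*(35 + 35) = (3 + (4 + 7))*70 = (3 + 11)*70 = 14*70 = 980)
1/(o(89, v) + 3849) = 1/(980 + 3849) = 1/4829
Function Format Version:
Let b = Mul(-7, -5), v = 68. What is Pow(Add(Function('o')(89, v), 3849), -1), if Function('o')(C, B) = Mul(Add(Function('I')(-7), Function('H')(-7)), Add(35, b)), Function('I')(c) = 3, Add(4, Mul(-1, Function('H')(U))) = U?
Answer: Rational(1, 4829) ≈ 0.00020708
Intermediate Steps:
Function('H')(U) = Add(4, Mul(-1, U))
b = 35
Function('o')(C, B) = 980 (Function('o')(C, B) = Mul(Add(3, Add(4, Mul(-1, -7))), Add(35, 35)) = Mul(Add(3, Add(4, 7)), 70) = Mul(Add(3, 11), 70) = Mul(14, 70) = 980)
Pow(Add(Function('o')(89, v), 3849), -1) = Pow(Add(980, 3849), -1) = Pow(4829, -1) = Rational(1, 4829)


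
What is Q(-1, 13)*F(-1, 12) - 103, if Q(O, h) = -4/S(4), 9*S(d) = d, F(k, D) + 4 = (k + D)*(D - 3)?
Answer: -958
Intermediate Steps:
F(k, D) = -4 + (-3 + D)*(D + k) (F(k, D) = -4 + (k + D)*(D - 3) = -4 + (D + k)*(-3 + D) = -4 + (-3 + D)*(D + k))
S(d) = d/9
Q(O, h) = -9 (Q(O, h) = -4/((⅑)*4) = -4/4/9 = -4*9/4 = -9)
Q(-1, 13)*F(-1, 12) - 103 = -9*(-4 + 12² - 3*12 - 3*(-1) + 12*(-1)) - 103 = -9*(-4 + 144 - 36 + 3 - 12) - 103 = -9*95 - 103 = -855 - 103 = -958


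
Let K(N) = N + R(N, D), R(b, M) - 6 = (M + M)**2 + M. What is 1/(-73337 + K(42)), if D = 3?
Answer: -1/73250 ≈ -1.3652e-5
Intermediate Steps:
R(b, M) = 6 + M + 4*M**2 (R(b, M) = 6 + ((M + M)**2 + M) = 6 + ((2*M)**2 + M) = 6 + (4*M**2 + M) = 6 + (M + 4*M**2) = 6 + M + 4*M**2)
K(N) = 45 + N (K(N) = N + (6 + 3 + 4*3**2) = N + (6 + 3 + 4*9) = N + (6 + 3 + 36) = N + 45 = 45 + N)
1/(-73337 + K(42)) = 1/(-73337 + (45 + 42)) = 1/(-73337 + 87) = 1/(-73250) = -1/73250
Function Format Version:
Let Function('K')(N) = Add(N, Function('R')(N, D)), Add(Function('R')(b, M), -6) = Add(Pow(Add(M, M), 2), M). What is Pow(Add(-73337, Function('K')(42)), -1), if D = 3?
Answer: Rational(-1, 73250) ≈ -1.3652e-5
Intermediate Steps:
Function('R')(b, M) = Add(6, M, Mul(4, Pow(M, 2))) (Function('R')(b, M) = Add(6, Add(Pow(Add(M, M), 2), M)) = Add(6, Add(Pow(Mul(2, M), 2), M)) = Add(6, Add(Mul(4, Pow(M, 2)), M)) = Add(6, Add(M, Mul(4, Pow(M, 2)))) = Add(6, M, Mul(4, Pow(M, 2))))
Function('K')(N) = Add(45, N) (Function('K')(N) = Add(N, Add(6, 3, Mul(4, Pow(3, 2)))) = Add(N, Add(6, 3, Mul(4, 9))) = Add(N, Add(6, 3, 36)) = Add(N, 45) = Add(45, N))
Pow(Add(-73337, Function('K')(42)), -1) = Pow(Add(-73337, Add(45, 42)), -1) = Pow(Add(-73337, 87), -1) = Pow(-73250, -1) = Rational(-1, 73250)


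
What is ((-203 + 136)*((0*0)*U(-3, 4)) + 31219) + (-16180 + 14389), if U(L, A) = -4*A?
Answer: 29428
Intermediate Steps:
((-203 + 136)*((0*0)*U(-3, 4)) + 31219) + (-16180 + 14389) = ((-203 + 136)*((0*0)*(-4*4)) + 31219) + (-16180 + 14389) = (-0*(-16) + 31219) - 1791 = (-67*0 + 31219) - 1791 = (0 + 31219) - 1791 = 31219 - 1791 = 29428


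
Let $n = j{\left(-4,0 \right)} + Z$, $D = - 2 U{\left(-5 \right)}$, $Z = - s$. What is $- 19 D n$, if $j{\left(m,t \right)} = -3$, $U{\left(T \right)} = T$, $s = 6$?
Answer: $1710$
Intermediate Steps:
$Z = -6$ ($Z = \left(-1\right) 6 = -6$)
$D = 10$ ($D = \left(-2\right) \left(-5\right) = 10$)
$n = -9$ ($n = -3 - 6 = -9$)
$- 19 D n = \left(-19\right) 10 \left(-9\right) = \left(-190\right) \left(-9\right) = 1710$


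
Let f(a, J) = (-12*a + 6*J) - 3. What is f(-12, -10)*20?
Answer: 1620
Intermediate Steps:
f(a, J) = -3 - 12*a + 6*J
f(-12, -10)*20 = (-3 - 12*(-12) + 6*(-10))*20 = (-3 + 144 - 60)*20 = 81*20 = 1620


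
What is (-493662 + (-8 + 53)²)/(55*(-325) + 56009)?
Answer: -491637/38134 ≈ -12.892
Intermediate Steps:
(-493662 + (-8 + 53)²)/(55*(-325) + 56009) = (-493662 + 45²)/(-17875 + 56009) = (-493662 + 2025)/38134 = -491637*1/38134 = -491637/38134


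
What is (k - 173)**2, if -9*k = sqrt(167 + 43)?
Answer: (1557 + sqrt(210))**2/81 ≈ 30489.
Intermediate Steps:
k = -sqrt(210)/9 (k = -sqrt(167 + 43)/9 = -sqrt(210)/9 ≈ -1.6102)
(k - 173)**2 = (-sqrt(210)/9 - 173)**2 = (-173 - sqrt(210)/9)**2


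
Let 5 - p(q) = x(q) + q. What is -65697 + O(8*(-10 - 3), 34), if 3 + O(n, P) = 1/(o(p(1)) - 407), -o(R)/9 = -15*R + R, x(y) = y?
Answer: -1905301/29 ≈ -65700.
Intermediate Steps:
p(q) = 5 - 2*q (p(q) = 5 - (q + q) = 5 - 2*q)
o(R) = 126*R (o(R) = -9*(-15*R + R) = -(-126)*R = 126*R)
O(n, P) = -88/29 (O(n, P) = -3 + 1/(126*(5 - 2*1) - 407) = -3 + 1/(126*(5 - 2) - 407) = -3 + 1/(126*3 - 407) = -3 + 1/(378 - 407) = -3 + 1/(-29) = -3 - 1/29 = -88/29)
-65697 + O(8*(-10 - 3), 34) = -65697 - 88/29 = -1905301/29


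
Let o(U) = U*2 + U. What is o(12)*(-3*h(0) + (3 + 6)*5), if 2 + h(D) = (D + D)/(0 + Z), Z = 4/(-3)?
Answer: 1836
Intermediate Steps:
Z = -4/3 (Z = 4*(-⅓) = -4/3 ≈ -1.3333)
h(D) = -2 - 3*D/2 (h(D) = -2 + (D + D)/(0 - 4/3) = -2 + (2*D)/(-4/3) = -2 + (2*D)*(-¾) = -2 - 3*D/2)
o(U) = 3*U (o(U) = 2*U + U = 3*U)
o(12)*(-3*h(0) + (3 + 6)*5) = (3*12)*(-3*(-2 - 3/2*0) + (3 + 6)*5) = 36*(-3*(-2 + 0) + 9*5) = 36*(-3*(-2) + 45) = 36*(6 + 45) = 36*51 = 1836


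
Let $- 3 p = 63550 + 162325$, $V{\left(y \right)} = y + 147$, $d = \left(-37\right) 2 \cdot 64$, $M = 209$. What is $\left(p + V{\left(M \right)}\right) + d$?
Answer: $- \frac{239015}{3} \approx -79672.0$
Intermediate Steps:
$d = -4736$ ($d = \left(-74\right) 64 = -4736$)
$V{\left(y \right)} = 147 + y$
$p = - \frac{225875}{3}$ ($p = - \frac{63550 + 162325}{3} = \left(- \frac{1}{3}\right) 225875 = - \frac{225875}{3} \approx -75292.0$)
$\left(p + V{\left(M \right)}\right) + d = \left(- \frac{225875}{3} + \left(147 + 209\right)\right) - 4736 = \left(- \frac{225875}{3} + 356\right) - 4736 = - \frac{224807}{3} - 4736 = - \frac{239015}{3}$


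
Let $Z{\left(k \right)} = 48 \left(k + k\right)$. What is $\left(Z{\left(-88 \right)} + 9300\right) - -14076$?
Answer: $14928$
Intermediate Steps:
$Z{\left(k \right)} = 96 k$ ($Z{\left(k \right)} = 48 \cdot 2 k = 96 k$)
$\left(Z{\left(-88 \right)} + 9300\right) - -14076 = \left(96 \left(-88\right) + 9300\right) - -14076 = \left(-8448 + 9300\right) + 14076 = 852 + 14076 = 14928$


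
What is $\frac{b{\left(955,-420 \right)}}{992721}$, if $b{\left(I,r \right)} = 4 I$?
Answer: $\frac{3820}{992721} \approx 0.003848$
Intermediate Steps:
$\frac{b{\left(955,-420 \right)}}{992721} = \frac{4 \cdot 955}{992721} = 3820 \cdot \frac{1}{992721} = \frac{3820}{992721}$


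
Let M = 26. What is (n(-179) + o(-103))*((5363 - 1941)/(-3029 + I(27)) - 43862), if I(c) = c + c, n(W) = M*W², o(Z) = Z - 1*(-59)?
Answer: -108703433219184/2975 ≈ -3.6539e+10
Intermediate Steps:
o(Z) = 59 + Z (o(Z) = Z + 59 = 59 + Z)
n(W) = 26*W²
I(c) = 2*c
(n(-179) + o(-103))*((5363 - 1941)/(-3029 + I(27)) - 43862) = (26*(-179)² + (59 - 103))*((5363 - 1941)/(-3029 + 2*27) - 43862) = (26*32041 - 44)*(3422/(-3029 + 54) - 43862) = (833066 - 44)*(3422/(-2975) - 43862) = 833022*(3422*(-1/2975) - 43862) = 833022*(-3422/2975 - 43862) = 833022*(-130492872/2975) = -108703433219184/2975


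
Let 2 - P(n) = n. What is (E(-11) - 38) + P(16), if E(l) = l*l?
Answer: 69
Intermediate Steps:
P(n) = 2 - n
E(l) = l**2
(E(-11) - 38) + P(16) = ((-11)**2 - 38) + (2 - 1*16) = (121 - 38) + (2 - 16) = 83 - 14 = 69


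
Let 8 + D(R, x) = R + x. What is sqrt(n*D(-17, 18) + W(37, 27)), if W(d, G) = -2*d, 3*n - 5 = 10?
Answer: I*sqrt(109) ≈ 10.44*I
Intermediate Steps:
n = 5 (n = 5/3 + (1/3)*10 = 5/3 + 10/3 = 5)
D(R, x) = -8 + R + x (D(R, x) = -8 + (R + x) = -8 + R + x)
sqrt(n*D(-17, 18) + W(37, 27)) = sqrt(5*(-8 - 17 + 18) - 2*37) = sqrt(5*(-7) - 74) = sqrt(-35 - 74) = sqrt(-109) = I*sqrt(109)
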